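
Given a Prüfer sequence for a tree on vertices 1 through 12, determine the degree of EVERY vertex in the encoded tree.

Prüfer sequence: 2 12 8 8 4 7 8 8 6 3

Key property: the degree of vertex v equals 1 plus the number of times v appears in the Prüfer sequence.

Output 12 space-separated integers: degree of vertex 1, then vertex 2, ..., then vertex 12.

p_1 = 2: count[2] becomes 1
p_2 = 12: count[12] becomes 1
p_3 = 8: count[8] becomes 1
p_4 = 8: count[8] becomes 2
p_5 = 4: count[4] becomes 1
p_6 = 7: count[7] becomes 1
p_7 = 8: count[8] becomes 3
p_8 = 8: count[8] becomes 4
p_9 = 6: count[6] becomes 1
p_10 = 3: count[3] becomes 1
Degrees (1 + count): deg[1]=1+0=1, deg[2]=1+1=2, deg[3]=1+1=2, deg[4]=1+1=2, deg[5]=1+0=1, deg[6]=1+1=2, deg[7]=1+1=2, deg[8]=1+4=5, deg[9]=1+0=1, deg[10]=1+0=1, deg[11]=1+0=1, deg[12]=1+1=2

Answer: 1 2 2 2 1 2 2 5 1 1 1 2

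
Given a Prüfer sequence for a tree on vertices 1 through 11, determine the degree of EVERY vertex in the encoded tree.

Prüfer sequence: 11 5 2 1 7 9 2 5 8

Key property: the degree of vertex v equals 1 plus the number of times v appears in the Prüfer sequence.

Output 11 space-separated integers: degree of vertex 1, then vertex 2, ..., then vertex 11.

p_1 = 11: count[11] becomes 1
p_2 = 5: count[5] becomes 1
p_3 = 2: count[2] becomes 1
p_4 = 1: count[1] becomes 1
p_5 = 7: count[7] becomes 1
p_6 = 9: count[9] becomes 1
p_7 = 2: count[2] becomes 2
p_8 = 5: count[5] becomes 2
p_9 = 8: count[8] becomes 1
Degrees (1 + count): deg[1]=1+1=2, deg[2]=1+2=3, deg[3]=1+0=1, deg[4]=1+0=1, deg[5]=1+2=3, deg[6]=1+0=1, deg[7]=1+1=2, deg[8]=1+1=2, deg[9]=1+1=2, deg[10]=1+0=1, deg[11]=1+1=2

Answer: 2 3 1 1 3 1 2 2 2 1 2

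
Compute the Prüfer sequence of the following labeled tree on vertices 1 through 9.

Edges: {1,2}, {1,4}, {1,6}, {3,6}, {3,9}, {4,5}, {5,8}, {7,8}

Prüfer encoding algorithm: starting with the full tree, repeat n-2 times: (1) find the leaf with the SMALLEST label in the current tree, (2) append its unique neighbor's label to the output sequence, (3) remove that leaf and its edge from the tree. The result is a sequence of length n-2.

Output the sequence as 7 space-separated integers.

Step 1: leaves = {2,7,9}. Remove smallest leaf 2, emit neighbor 1.
Step 2: leaves = {7,9}. Remove smallest leaf 7, emit neighbor 8.
Step 3: leaves = {8,9}. Remove smallest leaf 8, emit neighbor 5.
Step 4: leaves = {5,9}. Remove smallest leaf 5, emit neighbor 4.
Step 5: leaves = {4,9}. Remove smallest leaf 4, emit neighbor 1.
Step 6: leaves = {1,9}. Remove smallest leaf 1, emit neighbor 6.
Step 7: leaves = {6,9}. Remove smallest leaf 6, emit neighbor 3.
Done: 2 vertices remain (3, 9). Sequence = [1 8 5 4 1 6 3]

Answer: 1 8 5 4 1 6 3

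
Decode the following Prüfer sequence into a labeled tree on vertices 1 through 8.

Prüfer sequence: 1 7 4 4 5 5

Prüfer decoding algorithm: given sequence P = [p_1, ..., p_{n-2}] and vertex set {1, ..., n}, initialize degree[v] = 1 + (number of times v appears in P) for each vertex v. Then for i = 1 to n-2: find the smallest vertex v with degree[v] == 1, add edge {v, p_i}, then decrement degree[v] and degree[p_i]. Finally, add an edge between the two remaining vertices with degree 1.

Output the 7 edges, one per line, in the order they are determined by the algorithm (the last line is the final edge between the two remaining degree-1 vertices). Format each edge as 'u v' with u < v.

Initial degrees: {1:2, 2:1, 3:1, 4:3, 5:3, 6:1, 7:2, 8:1}
Step 1: smallest deg-1 vertex = 2, p_1 = 1. Add edge {1,2}. Now deg[2]=0, deg[1]=1.
Step 2: smallest deg-1 vertex = 1, p_2 = 7. Add edge {1,7}. Now deg[1]=0, deg[7]=1.
Step 3: smallest deg-1 vertex = 3, p_3 = 4. Add edge {3,4}. Now deg[3]=0, deg[4]=2.
Step 4: smallest deg-1 vertex = 6, p_4 = 4. Add edge {4,6}. Now deg[6]=0, deg[4]=1.
Step 5: smallest deg-1 vertex = 4, p_5 = 5. Add edge {4,5}. Now deg[4]=0, deg[5]=2.
Step 6: smallest deg-1 vertex = 7, p_6 = 5. Add edge {5,7}. Now deg[7]=0, deg[5]=1.
Final: two remaining deg-1 vertices are 5, 8. Add edge {5,8}.

Answer: 1 2
1 7
3 4
4 6
4 5
5 7
5 8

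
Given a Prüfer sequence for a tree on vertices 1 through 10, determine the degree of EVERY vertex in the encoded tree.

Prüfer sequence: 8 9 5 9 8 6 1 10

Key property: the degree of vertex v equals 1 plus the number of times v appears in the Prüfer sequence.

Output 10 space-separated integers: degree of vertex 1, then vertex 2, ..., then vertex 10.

Answer: 2 1 1 1 2 2 1 3 3 2

Derivation:
p_1 = 8: count[8] becomes 1
p_2 = 9: count[9] becomes 1
p_3 = 5: count[5] becomes 1
p_4 = 9: count[9] becomes 2
p_5 = 8: count[8] becomes 2
p_6 = 6: count[6] becomes 1
p_7 = 1: count[1] becomes 1
p_8 = 10: count[10] becomes 1
Degrees (1 + count): deg[1]=1+1=2, deg[2]=1+0=1, deg[3]=1+0=1, deg[4]=1+0=1, deg[5]=1+1=2, deg[6]=1+1=2, deg[7]=1+0=1, deg[8]=1+2=3, deg[9]=1+2=3, deg[10]=1+1=2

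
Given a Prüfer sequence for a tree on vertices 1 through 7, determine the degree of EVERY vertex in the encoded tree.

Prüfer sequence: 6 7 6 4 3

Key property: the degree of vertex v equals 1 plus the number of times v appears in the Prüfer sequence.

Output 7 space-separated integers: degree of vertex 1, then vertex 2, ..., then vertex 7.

p_1 = 6: count[6] becomes 1
p_2 = 7: count[7] becomes 1
p_3 = 6: count[6] becomes 2
p_4 = 4: count[4] becomes 1
p_5 = 3: count[3] becomes 1
Degrees (1 + count): deg[1]=1+0=1, deg[2]=1+0=1, deg[3]=1+1=2, deg[4]=1+1=2, deg[5]=1+0=1, deg[6]=1+2=3, deg[7]=1+1=2

Answer: 1 1 2 2 1 3 2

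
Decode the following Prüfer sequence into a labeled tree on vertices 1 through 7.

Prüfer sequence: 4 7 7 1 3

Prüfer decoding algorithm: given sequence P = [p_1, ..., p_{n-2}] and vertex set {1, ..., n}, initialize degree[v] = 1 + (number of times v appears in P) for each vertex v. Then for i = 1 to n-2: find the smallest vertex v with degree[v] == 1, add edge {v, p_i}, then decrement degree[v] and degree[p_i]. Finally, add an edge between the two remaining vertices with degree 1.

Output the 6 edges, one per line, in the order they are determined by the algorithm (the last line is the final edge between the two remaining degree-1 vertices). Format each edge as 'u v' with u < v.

Initial degrees: {1:2, 2:1, 3:2, 4:2, 5:1, 6:1, 7:3}
Step 1: smallest deg-1 vertex = 2, p_1 = 4. Add edge {2,4}. Now deg[2]=0, deg[4]=1.
Step 2: smallest deg-1 vertex = 4, p_2 = 7. Add edge {4,7}. Now deg[4]=0, deg[7]=2.
Step 3: smallest deg-1 vertex = 5, p_3 = 7. Add edge {5,7}. Now deg[5]=0, deg[7]=1.
Step 4: smallest deg-1 vertex = 6, p_4 = 1. Add edge {1,6}. Now deg[6]=0, deg[1]=1.
Step 5: smallest deg-1 vertex = 1, p_5 = 3. Add edge {1,3}. Now deg[1]=0, deg[3]=1.
Final: two remaining deg-1 vertices are 3, 7. Add edge {3,7}.

Answer: 2 4
4 7
5 7
1 6
1 3
3 7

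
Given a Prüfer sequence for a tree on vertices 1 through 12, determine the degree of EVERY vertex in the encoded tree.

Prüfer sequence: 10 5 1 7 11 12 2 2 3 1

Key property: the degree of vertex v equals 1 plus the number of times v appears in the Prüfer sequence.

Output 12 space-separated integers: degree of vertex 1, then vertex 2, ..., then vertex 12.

p_1 = 10: count[10] becomes 1
p_2 = 5: count[5] becomes 1
p_3 = 1: count[1] becomes 1
p_4 = 7: count[7] becomes 1
p_5 = 11: count[11] becomes 1
p_6 = 12: count[12] becomes 1
p_7 = 2: count[2] becomes 1
p_8 = 2: count[2] becomes 2
p_9 = 3: count[3] becomes 1
p_10 = 1: count[1] becomes 2
Degrees (1 + count): deg[1]=1+2=3, deg[2]=1+2=3, deg[3]=1+1=2, deg[4]=1+0=1, deg[5]=1+1=2, deg[6]=1+0=1, deg[7]=1+1=2, deg[8]=1+0=1, deg[9]=1+0=1, deg[10]=1+1=2, deg[11]=1+1=2, deg[12]=1+1=2

Answer: 3 3 2 1 2 1 2 1 1 2 2 2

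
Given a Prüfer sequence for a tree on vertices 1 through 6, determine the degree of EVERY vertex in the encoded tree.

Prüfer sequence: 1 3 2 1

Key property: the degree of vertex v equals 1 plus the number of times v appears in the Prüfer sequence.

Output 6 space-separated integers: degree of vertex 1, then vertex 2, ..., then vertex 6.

p_1 = 1: count[1] becomes 1
p_2 = 3: count[3] becomes 1
p_3 = 2: count[2] becomes 1
p_4 = 1: count[1] becomes 2
Degrees (1 + count): deg[1]=1+2=3, deg[2]=1+1=2, deg[3]=1+1=2, deg[4]=1+0=1, deg[5]=1+0=1, deg[6]=1+0=1

Answer: 3 2 2 1 1 1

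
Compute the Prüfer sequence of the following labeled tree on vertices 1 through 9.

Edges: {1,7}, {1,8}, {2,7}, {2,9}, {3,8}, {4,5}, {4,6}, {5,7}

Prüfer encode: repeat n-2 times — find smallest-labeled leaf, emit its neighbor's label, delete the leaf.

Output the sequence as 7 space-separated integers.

Step 1: leaves = {3,6,9}. Remove smallest leaf 3, emit neighbor 8.
Step 2: leaves = {6,8,9}. Remove smallest leaf 6, emit neighbor 4.
Step 3: leaves = {4,8,9}. Remove smallest leaf 4, emit neighbor 5.
Step 4: leaves = {5,8,9}. Remove smallest leaf 5, emit neighbor 7.
Step 5: leaves = {8,9}. Remove smallest leaf 8, emit neighbor 1.
Step 6: leaves = {1,9}. Remove smallest leaf 1, emit neighbor 7.
Step 7: leaves = {7,9}. Remove smallest leaf 7, emit neighbor 2.
Done: 2 vertices remain (2, 9). Sequence = [8 4 5 7 1 7 2]

Answer: 8 4 5 7 1 7 2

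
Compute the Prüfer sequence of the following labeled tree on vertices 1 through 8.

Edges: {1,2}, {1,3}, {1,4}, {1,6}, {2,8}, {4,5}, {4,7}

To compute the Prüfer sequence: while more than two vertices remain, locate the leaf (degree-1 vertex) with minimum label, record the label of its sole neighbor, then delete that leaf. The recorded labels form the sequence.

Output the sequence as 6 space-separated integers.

Answer: 1 4 1 4 1 2

Derivation:
Step 1: leaves = {3,5,6,7,8}. Remove smallest leaf 3, emit neighbor 1.
Step 2: leaves = {5,6,7,8}. Remove smallest leaf 5, emit neighbor 4.
Step 3: leaves = {6,7,8}. Remove smallest leaf 6, emit neighbor 1.
Step 4: leaves = {7,8}. Remove smallest leaf 7, emit neighbor 4.
Step 5: leaves = {4,8}. Remove smallest leaf 4, emit neighbor 1.
Step 6: leaves = {1,8}. Remove smallest leaf 1, emit neighbor 2.
Done: 2 vertices remain (2, 8). Sequence = [1 4 1 4 1 2]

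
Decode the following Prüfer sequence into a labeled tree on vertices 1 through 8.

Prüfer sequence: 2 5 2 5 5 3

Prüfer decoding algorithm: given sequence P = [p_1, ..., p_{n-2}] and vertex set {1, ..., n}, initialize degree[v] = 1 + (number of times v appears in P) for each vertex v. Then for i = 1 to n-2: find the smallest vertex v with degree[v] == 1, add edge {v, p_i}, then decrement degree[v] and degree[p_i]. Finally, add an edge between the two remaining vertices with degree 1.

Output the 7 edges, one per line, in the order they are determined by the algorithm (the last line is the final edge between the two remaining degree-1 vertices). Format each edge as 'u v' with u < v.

Answer: 1 2
4 5
2 6
2 5
5 7
3 5
3 8

Derivation:
Initial degrees: {1:1, 2:3, 3:2, 4:1, 5:4, 6:1, 7:1, 8:1}
Step 1: smallest deg-1 vertex = 1, p_1 = 2. Add edge {1,2}. Now deg[1]=0, deg[2]=2.
Step 2: smallest deg-1 vertex = 4, p_2 = 5. Add edge {4,5}. Now deg[4]=0, deg[5]=3.
Step 3: smallest deg-1 vertex = 6, p_3 = 2. Add edge {2,6}. Now deg[6]=0, deg[2]=1.
Step 4: smallest deg-1 vertex = 2, p_4 = 5. Add edge {2,5}. Now deg[2]=0, deg[5]=2.
Step 5: smallest deg-1 vertex = 7, p_5 = 5. Add edge {5,7}. Now deg[7]=0, deg[5]=1.
Step 6: smallest deg-1 vertex = 5, p_6 = 3. Add edge {3,5}. Now deg[5]=0, deg[3]=1.
Final: two remaining deg-1 vertices are 3, 8. Add edge {3,8}.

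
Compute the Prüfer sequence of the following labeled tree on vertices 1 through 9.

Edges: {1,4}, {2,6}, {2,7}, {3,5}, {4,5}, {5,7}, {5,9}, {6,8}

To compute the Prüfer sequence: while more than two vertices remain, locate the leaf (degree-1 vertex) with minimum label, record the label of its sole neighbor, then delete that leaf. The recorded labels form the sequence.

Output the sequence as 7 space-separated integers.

Answer: 4 5 5 6 2 7 5

Derivation:
Step 1: leaves = {1,3,8,9}. Remove smallest leaf 1, emit neighbor 4.
Step 2: leaves = {3,4,8,9}. Remove smallest leaf 3, emit neighbor 5.
Step 3: leaves = {4,8,9}. Remove smallest leaf 4, emit neighbor 5.
Step 4: leaves = {8,9}. Remove smallest leaf 8, emit neighbor 6.
Step 5: leaves = {6,9}. Remove smallest leaf 6, emit neighbor 2.
Step 6: leaves = {2,9}. Remove smallest leaf 2, emit neighbor 7.
Step 7: leaves = {7,9}. Remove smallest leaf 7, emit neighbor 5.
Done: 2 vertices remain (5, 9). Sequence = [4 5 5 6 2 7 5]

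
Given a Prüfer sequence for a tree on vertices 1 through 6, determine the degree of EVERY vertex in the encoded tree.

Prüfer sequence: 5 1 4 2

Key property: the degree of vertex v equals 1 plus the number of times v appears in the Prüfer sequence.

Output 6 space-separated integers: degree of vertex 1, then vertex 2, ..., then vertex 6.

Answer: 2 2 1 2 2 1

Derivation:
p_1 = 5: count[5] becomes 1
p_2 = 1: count[1] becomes 1
p_3 = 4: count[4] becomes 1
p_4 = 2: count[2] becomes 1
Degrees (1 + count): deg[1]=1+1=2, deg[2]=1+1=2, deg[3]=1+0=1, deg[4]=1+1=2, deg[5]=1+1=2, deg[6]=1+0=1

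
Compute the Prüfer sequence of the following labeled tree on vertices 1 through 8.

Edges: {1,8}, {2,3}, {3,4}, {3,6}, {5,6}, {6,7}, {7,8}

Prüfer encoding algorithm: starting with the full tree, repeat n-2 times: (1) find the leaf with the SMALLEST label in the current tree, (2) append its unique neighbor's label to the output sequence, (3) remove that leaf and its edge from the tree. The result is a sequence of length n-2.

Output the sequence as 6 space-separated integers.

Answer: 8 3 3 6 6 7

Derivation:
Step 1: leaves = {1,2,4,5}. Remove smallest leaf 1, emit neighbor 8.
Step 2: leaves = {2,4,5,8}. Remove smallest leaf 2, emit neighbor 3.
Step 3: leaves = {4,5,8}. Remove smallest leaf 4, emit neighbor 3.
Step 4: leaves = {3,5,8}. Remove smallest leaf 3, emit neighbor 6.
Step 5: leaves = {5,8}. Remove smallest leaf 5, emit neighbor 6.
Step 6: leaves = {6,8}. Remove smallest leaf 6, emit neighbor 7.
Done: 2 vertices remain (7, 8). Sequence = [8 3 3 6 6 7]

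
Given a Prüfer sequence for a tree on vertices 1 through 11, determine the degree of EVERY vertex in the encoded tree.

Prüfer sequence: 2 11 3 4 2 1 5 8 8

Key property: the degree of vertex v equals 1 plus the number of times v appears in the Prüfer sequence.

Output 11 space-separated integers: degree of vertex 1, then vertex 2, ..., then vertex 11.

Answer: 2 3 2 2 2 1 1 3 1 1 2

Derivation:
p_1 = 2: count[2] becomes 1
p_2 = 11: count[11] becomes 1
p_3 = 3: count[3] becomes 1
p_4 = 4: count[4] becomes 1
p_5 = 2: count[2] becomes 2
p_6 = 1: count[1] becomes 1
p_7 = 5: count[5] becomes 1
p_8 = 8: count[8] becomes 1
p_9 = 8: count[8] becomes 2
Degrees (1 + count): deg[1]=1+1=2, deg[2]=1+2=3, deg[3]=1+1=2, deg[4]=1+1=2, deg[5]=1+1=2, deg[6]=1+0=1, deg[7]=1+0=1, deg[8]=1+2=3, deg[9]=1+0=1, deg[10]=1+0=1, deg[11]=1+1=2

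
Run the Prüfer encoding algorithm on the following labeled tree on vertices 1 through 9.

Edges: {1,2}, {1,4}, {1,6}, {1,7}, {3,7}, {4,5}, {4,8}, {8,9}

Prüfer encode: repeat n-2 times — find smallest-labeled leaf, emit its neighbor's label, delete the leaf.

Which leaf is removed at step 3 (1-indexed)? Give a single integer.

Step 1: current leaves = {2,3,5,6,9}. Remove leaf 2 (neighbor: 1).
Step 2: current leaves = {3,5,6,9}. Remove leaf 3 (neighbor: 7).
Step 3: current leaves = {5,6,7,9}. Remove leaf 5 (neighbor: 4).

Answer: 5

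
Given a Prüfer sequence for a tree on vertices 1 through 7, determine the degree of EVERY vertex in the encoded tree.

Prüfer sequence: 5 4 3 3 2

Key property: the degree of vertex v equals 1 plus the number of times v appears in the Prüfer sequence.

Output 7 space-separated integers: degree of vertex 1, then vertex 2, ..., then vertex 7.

p_1 = 5: count[5] becomes 1
p_2 = 4: count[4] becomes 1
p_3 = 3: count[3] becomes 1
p_4 = 3: count[3] becomes 2
p_5 = 2: count[2] becomes 1
Degrees (1 + count): deg[1]=1+0=1, deg[2]=1+1=2, deg[3]=1+2=3, deg[4]=1+1=2, deg[5]=1+1=2, deg[6]=1+0=1, deg[7]=1+0=1

Answer: 1 2 3 2 2 1 1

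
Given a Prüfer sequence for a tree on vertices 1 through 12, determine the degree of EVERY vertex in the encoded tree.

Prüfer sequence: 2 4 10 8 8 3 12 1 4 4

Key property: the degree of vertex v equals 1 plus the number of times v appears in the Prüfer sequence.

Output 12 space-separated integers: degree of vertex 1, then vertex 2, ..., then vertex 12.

Answer: 2 2 2 4 1 1 1 3 1 2 1 2

Derivation:
p_1 = 2: count[2] becomes 1
p_2 = 4: count[4] becomes 1
p_3 = 10: count[10] becomes 1
p_4 = 8: count[8] becomes 1
p_5 = 8: count[8] becomes 2
p_6 = 3: count[3] becomes 1
p_7 = 12: count[12] becomes 1
p_8 = 1: count[1] becomes 1
p_9 = 4: count[4] becomes 2
p_10 = 4: count[4] becomes 3
Degrees (1 + count): deg[1]=1+1=2, deg[2]=1+1=2, deg[3]=1+1=2, deg[4]=1+3=4, deg[5]=1+0=1, deg[6]=1+0=1, deg[7]=1+0=1, deg[8]=1+2=3, deg[9]=1+0=1, deg[10]=1+1=2, deg[11]=1+0=1, deg[12]=1+1=2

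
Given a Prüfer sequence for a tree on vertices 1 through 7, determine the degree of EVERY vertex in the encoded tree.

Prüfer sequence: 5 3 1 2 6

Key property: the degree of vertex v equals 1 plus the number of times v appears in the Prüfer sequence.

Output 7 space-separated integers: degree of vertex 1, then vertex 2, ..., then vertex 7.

Answer: 2 2 2 1 2 2 1

Derivation:
p_1 = 5: count[5] becomes 1
p_2 = 3: count[3] becomes 1
p_3 = 1: count[1] becomes 1
p_4 = 2: count[2] becomes 1
p_5 = 6: count[6] becomes 1
Degrees (1 + count): deg[1]=1+1=2, deg[2]=1+1=2, deg[3]=1+1=2, deg[4]=1+0=1, deg[5]=1+1=2, deg[6]=1+1=2, deg[7]=1+0=1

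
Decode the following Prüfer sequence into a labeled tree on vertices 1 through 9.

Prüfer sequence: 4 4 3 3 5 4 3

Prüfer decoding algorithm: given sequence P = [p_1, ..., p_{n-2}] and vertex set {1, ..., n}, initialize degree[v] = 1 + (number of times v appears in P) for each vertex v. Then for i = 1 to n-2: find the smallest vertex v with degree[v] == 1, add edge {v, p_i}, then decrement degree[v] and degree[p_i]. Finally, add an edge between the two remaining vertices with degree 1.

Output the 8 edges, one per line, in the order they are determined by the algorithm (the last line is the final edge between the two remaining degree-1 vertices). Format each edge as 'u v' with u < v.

Answer: 1 4
2 4
3 6
3 7
5 8
4 5
3 4
3 9

Derivation:
Initial degrees: {1:1, 2:1, 3:4, 4:4, 5:2, 6:1, 7:1, 8:1, 9:1}
Step 1: smallest deg-1 vertex = 1, p_1 = 4. Add edge {1,4}. Now deg[1]=0, deg[4]=3.
Step 2: smallest deg-1 vertex = 2, p_2 = 4. Add edge {2,4}. Now deg[2]=0, deg[4]=2.
Step 3: smallest deg-1 vertex = 6, p_3 = 3. Add edge {3,6}. Now deg[6]=0, deg[3]=3.
Step 4: smallest deg-1 vertex = 7, p_4 = 3. Add edge {3,7}. Now deg[7]=0, deg[3]=2.
Step 5: smallest deg-1 vertex = 8, p_5 = 5. Add edge {5,8}. Now deg[8]=0, deg[5]=1.
Step 6: smallest deg-1 vertex = 5, p_6 = 4. Add edge {4,5}. Now deg[5]=0, deg[4]=1.
Step 7: smallest deg-1 vertex = 4, p_7 = 3. Add edge {3,4}. Now deg[4]=0, deg[3]=1.
Final: two remaining deg-1 vertices are 3, 9. Add edge {3,9}.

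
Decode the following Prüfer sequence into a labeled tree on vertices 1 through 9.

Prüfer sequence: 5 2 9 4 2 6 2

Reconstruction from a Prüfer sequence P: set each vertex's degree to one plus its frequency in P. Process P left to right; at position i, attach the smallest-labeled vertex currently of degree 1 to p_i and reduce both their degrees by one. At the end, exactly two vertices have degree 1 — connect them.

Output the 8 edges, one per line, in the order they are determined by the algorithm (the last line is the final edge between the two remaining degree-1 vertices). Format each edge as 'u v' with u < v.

Answer: 1 5
2 3
5 9
4 7
2 4
6 8
2 6
2 9

Derivation:
Initial degrees: {1:1, 2:4, 3:1, 4:2, 5:2, 6:2, 7:1, 8:1, 9:2}
Step 1: smallest deg-1 vertex = 1, p_1 = 5. Add edge {1,5}. Now deg[1]=0, deg[5]=1.
Step 2: smallest deg-1 vertex = 3, p_2 = 2. Add edge {2,3}. Now deg[3]=0, deg[2]=3.
Step 3: smallest deg-1 vertex = 5, p_3 = 9. Add edge {5,9}. Now deg[5]=0, deg[9]=1.
Step 4: smallest deg-1 vertex = 7, p_4 = 4. Add edge {4,7}. Now deg[7]=0, deg[4]=1.
Step 5: smallest deg-1 vertex = 4, p_5 = 2. Add edge {2,4}. Now deg[4]=0, deg[2]=2.
Step 6: smallest deg-1 vertex = 8, p_6 = 6. Add edge {6,8}. Now deg[8]=0, deg[6]=1.
Step 7: smallest deg-1 vertex = 6, p_7 = 2. Add edge {2,6}. Now deg[6]=0, deg[2]=1.
Final: two remaining deg-1 vertices are 2, 9. Add edge {2,9}.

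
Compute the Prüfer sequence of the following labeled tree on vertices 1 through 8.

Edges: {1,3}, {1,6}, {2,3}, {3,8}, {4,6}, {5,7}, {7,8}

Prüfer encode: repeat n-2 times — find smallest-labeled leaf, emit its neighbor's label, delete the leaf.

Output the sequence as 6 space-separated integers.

Step 1: leaves = {2,4,5}. Remove smallest leaf 2, emit neighbor 3.
Step 2: leaves = {4,5}. Remove smallest leaf 4, emit neighbor 6.
Step 3: leaves = {5,6}. Remove smallest leaf 5, emit neighbor 7.
Step 4: leaves = {6,7}. Remove smallest leaf 6, emit neighbor 1.
Step 5: leaves = {1,7}. Remove smallest leaf 1, emit neighbor 3.
Step 6: leaves = {3,7}. Remove smallest leaf 3, emit neighbor 8.
Done: 2 vertices remain (7, 8). Sequence = [3 6 7 1 3 8]

Answer: 3 6 7 1 3 8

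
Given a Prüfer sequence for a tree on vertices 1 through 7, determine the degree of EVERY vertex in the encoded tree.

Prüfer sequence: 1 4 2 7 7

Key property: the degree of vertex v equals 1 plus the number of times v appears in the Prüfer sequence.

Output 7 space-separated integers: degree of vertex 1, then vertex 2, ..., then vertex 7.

p_1 = 1: count[1] becomes 1
p_2 = 4: count[4] becomes 1
p_3 = 2: count[2] becomes 1
p_4 = 7: count[7] becomes 1
p_5 = 7: count[7] becomes 2
Degrees (1 + count): deg[1]=1+1=2, deg[2]=1+1=2, deg[3]=1+0=1, deg[4]=1+1=2, deg[5]=1+0=1, deg[6]=1+0=1, deg[7]=1+2=3

Answer: 2 2 1 2 1 1 3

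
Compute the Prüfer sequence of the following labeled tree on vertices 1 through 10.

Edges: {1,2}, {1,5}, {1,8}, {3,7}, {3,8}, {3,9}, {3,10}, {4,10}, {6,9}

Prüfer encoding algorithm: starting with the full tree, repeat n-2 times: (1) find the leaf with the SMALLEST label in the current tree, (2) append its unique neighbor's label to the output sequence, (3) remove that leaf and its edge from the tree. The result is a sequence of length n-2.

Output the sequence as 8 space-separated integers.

Answer: 1 10 1 8 9 3 3 3

Derivation:
Step 1: leaves = {2,4,5,6,7}. Remove smallest leaf 2, emit neighbor 1.
Step 2: leaves = {4,5,6,7}. Remove smallest leaf 4, emit neighbor 10.
Step 3: leaves = {5,6,7,10}. Remove smallest leaf 5, emit neighbor 1.
Step 4: leaves = {1,6,7,10}. Remove smallest leaf 1, emit neighbor 8.
Step 5: leaves = {6,7,8,10}. Remove smallest leaf 6, emit neighbor 9.
Step 6: leaves = {7,8,9,10}. Remove smallest leaf 7, emit neighbor 3.
Step 7: leaves = {8,9,10}. Remove smallest leaf 8, emit neighbor 3.
Step 8: leaves = {9,10}. Remove smallest leaf 9, emit neighbor 3.
Done: 2 vertices remain (3, 10). Sequence = [1 10 1 8 9 3 3 3]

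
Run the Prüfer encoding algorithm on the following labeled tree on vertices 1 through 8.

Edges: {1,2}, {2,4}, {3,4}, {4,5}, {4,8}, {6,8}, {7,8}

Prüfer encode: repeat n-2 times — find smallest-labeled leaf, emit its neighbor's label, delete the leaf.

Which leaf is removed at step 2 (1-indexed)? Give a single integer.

Answer: 2

Derivation:
Step 1: current leaves = {1,3,5,6,7}. Remove leaf 1 (neighbor: 2).
Step 2: current leaves = {2,3,5,6,7}. Remove leaf 2 (neighbor: 4).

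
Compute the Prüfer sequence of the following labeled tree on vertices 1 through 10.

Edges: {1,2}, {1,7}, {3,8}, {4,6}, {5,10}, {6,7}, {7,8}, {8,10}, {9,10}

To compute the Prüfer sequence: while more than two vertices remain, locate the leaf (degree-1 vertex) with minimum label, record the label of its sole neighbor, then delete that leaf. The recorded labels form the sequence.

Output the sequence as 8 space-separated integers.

Step 1: leaves = {2,3,4,5,9}. Remove smallest leaf 2, emit neighbor 1.
Step 2: leaves = {1,3,4,5,9}. Remove smallest leaf 1, emit neighbor 7.
Step 3: leaves = {3,4,5,9}. Remove smallest leaf 3, emit neighbor 8.
Step 4: leaves = {4,5,9}. Remove smallest leaf 4, emit neighbor 6.
Step 5: leaves = {5,6,9}. Remove smallest leaf 5, emit neighbor 10.
Step 6: leaves = {6,9}. Remove smallest leaf 6, emit neighbor 7.
Step 7: leaves = {7,9}. Remove smallest leaf 7, emit neighbor 8.
Step 8: leaves = {8,9}. Remove smallest leaf 8, emit neighbor 10.
Done: 2 vertices remain (9, 10). Sequence = [1 7 8 6 10 7 8 10]

Answer: 1 7 8 6 10 7 8 10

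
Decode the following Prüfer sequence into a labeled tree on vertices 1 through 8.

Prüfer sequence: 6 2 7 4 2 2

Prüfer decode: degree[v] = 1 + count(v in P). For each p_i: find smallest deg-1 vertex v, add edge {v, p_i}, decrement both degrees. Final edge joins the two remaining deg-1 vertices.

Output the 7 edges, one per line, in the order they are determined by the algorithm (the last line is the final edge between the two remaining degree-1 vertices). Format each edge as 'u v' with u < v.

Initial degrees: {1:1, 2:4, 3:1, 4:2, 5:1, 6:2, 7:2, 8:1}
Step 1: smallest deg-1 vertex = 1, p_1 = 6. Add edge {1,6}. Now deg[1]=0, deg[6]=1.
Step 2: smallest deg-1 vertex = 3, p_2 = 2. Add edge {2,3}. Now deg[3]=0, deg[2]=3.
Step 3: smallest deg-1 vertex = 5, p_3 = 7. Add edge {5,7}. Now deg[5]=0, deg[7]=1.
Step 4: smallest deg-1 vertex = 6, p_4 = 4. Add edge {4,6}. Now deg[6]=0, deg[4]=1.
Step 5: smallest deg-1 vertex = 4, p_5 = 2. Add edge {2,4}. Now deg[4]=0, deg[2]=2.
Step 6: smallest deg-1 vertex = 7, p_6 = 2. Add edge {2,7}. Now deg[7]=0, deg[2]=1.
Final: two remaining deg-1 vertices are 2, 8. Add edge {2,8}.

Answer: 1 6
2 3
5 7
4 6
2 4
2 7
2 8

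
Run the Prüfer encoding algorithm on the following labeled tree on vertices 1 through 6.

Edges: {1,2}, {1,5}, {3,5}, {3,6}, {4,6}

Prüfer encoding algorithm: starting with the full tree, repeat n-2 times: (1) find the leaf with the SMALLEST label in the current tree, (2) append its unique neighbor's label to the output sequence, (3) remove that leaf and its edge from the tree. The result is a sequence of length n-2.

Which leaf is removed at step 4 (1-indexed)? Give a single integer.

Step 1: current leaves = {2,4}. Remove leaf 2 (neighbor: 1).
Step 2: current leaves = {1,4}. Remove leaf 1 (neighbor: 5).
Step 3: current leaves = {4,5}. Remove leaf 4 (neighbor: 6).
Step 4: current leaves = {5,6}. Remove leaf 5 (neighbor: 3).

Answer: 5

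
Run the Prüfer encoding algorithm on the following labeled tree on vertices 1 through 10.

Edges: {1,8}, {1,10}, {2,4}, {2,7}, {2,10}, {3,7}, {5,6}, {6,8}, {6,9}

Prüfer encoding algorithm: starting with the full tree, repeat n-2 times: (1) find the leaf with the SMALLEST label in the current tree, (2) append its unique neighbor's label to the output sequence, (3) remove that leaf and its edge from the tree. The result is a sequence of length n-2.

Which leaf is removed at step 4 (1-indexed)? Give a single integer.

Answer: 7

Derivation:
Step 1: current leaves = {3,4,5,9}. Remove leaf 3 (neighbor: 7).
Step 2: current leaves = {4,5,7,9}. Remove leaf 4 (neighbor: 2).
Step 3: current leaves = {5,7,9}. Remove leaf 5 (neighbor: 6).
Step 4: current leaves = {7,9}. Remove leaf 7 (neighbor: 2).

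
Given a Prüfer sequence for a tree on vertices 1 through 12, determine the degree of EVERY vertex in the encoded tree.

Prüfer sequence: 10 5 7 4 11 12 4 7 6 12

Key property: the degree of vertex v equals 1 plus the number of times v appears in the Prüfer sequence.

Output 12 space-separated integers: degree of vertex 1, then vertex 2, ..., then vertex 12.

p_1 = 10: count[10] becomes 1
p_2 = 5: count[5] becomes 1
p_3 = 7: count[7] becomes 1
p_4 = 4: count[4] becomes 1
p_5 = 11: count[11] becomes 1
p_6 = 12: count[12] becomes 1
p_7 = 4: count[4] becomes 2
p_8 = 7: count[7] becomes 2
p_9 = 6: count[6] becomes 1
p_10 = 12: count[12] becomes 2
Degrees (1 + count): deg[1]=1+0=1, deg[2]=1+0=1, deg[3]=1+0=1, deg[4]=1+2=3, deg[5]=1+1=2, deg[6]=1+1=2, deg[7]=1+2=3, deg[8]=1+0=1, deg[9]=1+0=1, deg[10]=1+1=2, deg[11]=1+1=2, deg[12]=1+2=3

Answer: 1 1 1 3 2 2 3 1 1 2 2 3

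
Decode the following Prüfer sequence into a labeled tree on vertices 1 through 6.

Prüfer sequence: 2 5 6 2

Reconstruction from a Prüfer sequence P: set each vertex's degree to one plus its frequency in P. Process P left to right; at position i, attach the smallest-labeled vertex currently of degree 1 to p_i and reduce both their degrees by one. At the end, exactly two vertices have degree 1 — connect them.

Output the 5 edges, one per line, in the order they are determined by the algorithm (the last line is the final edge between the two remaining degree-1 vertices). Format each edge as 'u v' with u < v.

Answer: 1 2
3 5
4 6
2 5
2 6

Derivation:
Initial degrees: {1:1, 2:3, 3:1, 4:1, 5:2, 6:2}
Step 1: smallest deg-1 vertex = 1, p_1 = 2. Add edge {1,2}. Now deg[1]=0, deg[2]=2.
Step 2: smallest deg-1 vertex = 3, p_2 = 5. Add edge {3,5}. Now deg[3]=0, deg[5]=1.
Step 3: smallest deg-1 vertex = 4, p_3 = 6. Add edge {4,6}. Now deg[4]=0, deg[6]=1.
Step 4: smallest deg-1 vertex = 5, p_4 = 2. Add edge {2,5}. Now deg[5]=0, deg[2]=1.
Final: two remaining deg-1 vertices are 2, 6. Add edge {2,6}.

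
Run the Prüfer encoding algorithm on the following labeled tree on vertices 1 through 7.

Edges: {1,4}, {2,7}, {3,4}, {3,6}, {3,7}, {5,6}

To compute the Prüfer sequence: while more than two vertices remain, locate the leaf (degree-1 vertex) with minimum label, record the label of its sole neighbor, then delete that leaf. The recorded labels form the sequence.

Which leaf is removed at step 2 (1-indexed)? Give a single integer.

Step 1: current leaves = {1,2,5}. Remove leaf 1 (neighbor: 4).
Step 2: current leaves = {2,4,5}. Remove leaf 2 (neighbor: 7).

Answer: 2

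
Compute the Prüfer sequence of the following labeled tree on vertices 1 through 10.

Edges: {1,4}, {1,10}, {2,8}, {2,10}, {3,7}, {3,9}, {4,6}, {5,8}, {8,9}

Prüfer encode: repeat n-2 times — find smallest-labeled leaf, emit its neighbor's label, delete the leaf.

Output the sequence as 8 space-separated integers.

Step 1: leaves = {5,6,7}. Remove smallest leaf 5, emit neighbor 8.
Step 2: leaves = {6,7}. Remove smallest leaf 6, emit neighbor 4.
Step 3: leaves = {4,7}. Remove smallest leaf 4, emit neighbor 1.
Step 4: leaves = {1,7}. Remove smallest leaf 1, emit neighbor 10.
Step 5: leaves = {7,10}. Remove smallest leaf 7, emit neighbor 3.
Step 6: leaves = {3,10}. Remove smallest leaf 3, emit neighbor 9.
Step 7: leaves = {9,10}. Remove smallest leaf 9, emit neighbor 8.
Step 8: leaves = {8,10}. Remove smallest leaf 8, emit neighbor 2.
Done: 2 vertices remain (2, 10). Sequence = [8 4 1 10 3 9 8 2]

Answer: 8 4 1 10 3 9 8 2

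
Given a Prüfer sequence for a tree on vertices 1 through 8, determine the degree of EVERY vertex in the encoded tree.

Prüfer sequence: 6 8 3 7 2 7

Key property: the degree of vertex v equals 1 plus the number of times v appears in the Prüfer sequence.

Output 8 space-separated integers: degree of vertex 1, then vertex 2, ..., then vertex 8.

Answer: 1 2 2 1 1 2 3 2

Derivation:
p_1 = 6: count[6] becomes 1
p_2 = 8: count[8] becomes 1
p_3 = 3: count[3] becomes 1
p_4 = 7: count[7] becomes 1
p_5 = 2: count[2] becomes 1
p_6 = 7: count[7] becomes 2
Degrees (1 + count): deg[1]=1+0=1, deg[2]=1+1=2, deg[3]=1+1=2, deg[4]=1+0=1, deg[5]=1+0=1, deg[6]=1+1=2, deg[7]=1+2=3, deg[8]=1+1=2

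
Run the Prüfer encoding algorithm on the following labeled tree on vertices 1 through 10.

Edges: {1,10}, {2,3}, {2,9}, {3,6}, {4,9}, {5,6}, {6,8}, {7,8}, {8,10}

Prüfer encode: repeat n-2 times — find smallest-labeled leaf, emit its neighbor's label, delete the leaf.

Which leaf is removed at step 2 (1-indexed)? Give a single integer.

Answer: 4

Derivation:
Step 1: current leaves = {1,4,5,7}. Remove leaf 1 (neighbor: 10).
Step 2: current leaves = {4,5,7,10}. Remove leaf 4 (neighbor: 9).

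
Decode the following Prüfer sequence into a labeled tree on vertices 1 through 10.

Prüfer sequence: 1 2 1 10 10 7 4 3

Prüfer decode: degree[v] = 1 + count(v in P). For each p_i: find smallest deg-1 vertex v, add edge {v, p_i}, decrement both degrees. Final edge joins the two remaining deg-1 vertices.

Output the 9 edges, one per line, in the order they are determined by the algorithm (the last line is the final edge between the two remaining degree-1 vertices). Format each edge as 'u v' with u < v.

Initial degrees: {1:3, 2:2, 3:2, 4:2, 5:1, 6:1, 7:2, 8:1, 9:1, 10:3}
Step 1: smallest deg-1 vertex = 5, p_1 = 1. Add edge {1,5}. Now deg[5]=0, deg[1]=2.
Step 2: smallest deg-1 vertex = 6, p_2 = 2. Add edge {2,6}. Now deg[6]=0, deg[2]=1.
Step 3: smallest deg-1 vertex = 2, p_3 = 1. Add edge {1,2}. Now deg[2]=0, deg[1]=1.
Step 4: smallest deg-1 vertex = 1, p_4 = 10. Add edge {1,10}. Now deg[1]=0, deg[10]=2.
Step 5: smallest deg-1 vertex = 8, p_5 = 10. Add edge {8,10}. Now deg[8]=0, deg[10]=1.
Step 6: smallest deg-1 vertex = 9, p_6 = 7. Add edge {7,9}. Now deg[9]=0, deg[7]=1.
Step 7: smallest deg-1 vertex = 7, p_7 = 4. Add edge {4,7}. Now deg[7]=0, deg[4]=1.
Step 8: smallest deg-1 vertex = 4, p_8 = 3. Add edge {3,4}. Now deg[4]=0, deg[3]=1.
Final: two remaining deg-1 vertices are 3, 10. Add edge {3,10}.

Answer: 1 5
2 6
1 2
1 10
8 10
7 9
4 7
3 4
3 10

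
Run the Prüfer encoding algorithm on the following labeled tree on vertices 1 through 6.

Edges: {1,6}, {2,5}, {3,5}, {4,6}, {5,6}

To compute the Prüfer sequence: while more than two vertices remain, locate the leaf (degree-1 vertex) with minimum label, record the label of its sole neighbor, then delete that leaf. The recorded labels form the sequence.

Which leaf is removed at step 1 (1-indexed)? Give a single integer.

Step 1: current leaves = {1,2,3,4}. Remove leaf 1 (neighbor: 6).

Answer: 1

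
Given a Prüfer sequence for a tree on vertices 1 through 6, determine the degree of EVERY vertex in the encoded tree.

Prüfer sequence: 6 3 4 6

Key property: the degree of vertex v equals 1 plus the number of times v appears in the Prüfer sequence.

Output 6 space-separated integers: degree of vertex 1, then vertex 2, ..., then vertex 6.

p_1 = 6: count[6] becomes 1
p_2 = 3: count[3] becomes 1
p_3 = 4: count[4] becomes 1
p_4 = 6: count[6] becomes 2
Degrees (1 + count): deg[1]=1+0=1, deg[2]=1+0=1, deg[3]=1+1=2, deg[4]=1+1=2, deg[5]=1+0=1, deg[6]=1+2=3

Answer: 1 1 2 2 1 3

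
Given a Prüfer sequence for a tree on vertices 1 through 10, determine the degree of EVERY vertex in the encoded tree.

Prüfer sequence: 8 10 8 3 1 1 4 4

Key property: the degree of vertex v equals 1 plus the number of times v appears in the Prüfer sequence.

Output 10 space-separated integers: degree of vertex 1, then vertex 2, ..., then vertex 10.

p_1 = 8: count[8] becomes 1
p_2 = 10: count[10] becomes 1
p_3 = 8: count[8] becomes 2
p_4 = 3: count[3] becomes 1
p_5 = 1: count[1] becomes 1
p_6 = 1: count[1] becomes 2
p_7 = 4: count[4] becomes 1
p_8 = 4: count[4] becomes 2
Degrees (1 + count): deg[1]=1+2=3, deg[2]=1+0=1, deg[3]=1+1=2, deg[4]=1+2=3, deg[5]=1+0=1, deg[6]=1+0=1, deg[7]=1+0=1, deg[8]=1+2=3, deg[9]=1+0=1, deg[10]=1+1=2

Answer: 3 1 2 3 1 1 1 3 1 2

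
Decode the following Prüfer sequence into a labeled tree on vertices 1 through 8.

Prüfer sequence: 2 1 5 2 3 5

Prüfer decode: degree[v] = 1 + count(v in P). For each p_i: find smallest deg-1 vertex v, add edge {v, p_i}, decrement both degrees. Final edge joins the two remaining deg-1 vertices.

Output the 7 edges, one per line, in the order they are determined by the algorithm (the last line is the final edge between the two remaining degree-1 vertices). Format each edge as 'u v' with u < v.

Initial degrees: {1:2, 2:3, 3:2, 4:1, 5:3, 6:1, 7:1, 8:1}
Step 1: smallest deg-1 vertex = 4, p_1 = 2. Add edge {2,4}. Now deg[4]=0, deg[2]=2.
Step 2: smallest deg-1 vertex = 6, p_2 = 1. Add edge {1,6}. Now deg[6]=0, deg[1]=1.
Step 3: smallest deg-1 vertex = 1, p_3 = 5. Add edge {1,5}. Now deg[1]=0, deg[5]=2.
Step 4: smallest deg-1 vertex = 7, p_4 = 2. Add edge {2,7}. Now deg[7]=0, deg[2]=1.
Step 5: smallest deg-1 vertex = 2, p_5 = 3. Add edge {2,3}. Now deg[2]=0, deg[3]=1.
Step 6: smallest deg-1 vertex = 3, p_6 = 5. Add edge {3,5}. Now deg[3]=0, deg[5]=1.
Final: two remaining deg-1 vertices are 5, 8. Add edge {5,8}.

Answer: 2 4
1 6
1 5
2 7
2 3
3 5
5 8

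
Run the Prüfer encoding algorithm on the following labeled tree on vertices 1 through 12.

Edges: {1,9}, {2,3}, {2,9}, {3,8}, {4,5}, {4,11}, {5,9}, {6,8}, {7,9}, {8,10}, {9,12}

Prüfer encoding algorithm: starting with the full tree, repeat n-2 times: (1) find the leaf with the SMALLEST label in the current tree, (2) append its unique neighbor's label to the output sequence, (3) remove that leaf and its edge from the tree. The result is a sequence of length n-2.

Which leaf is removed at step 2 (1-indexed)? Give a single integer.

Answer: 6

Derivation:
Step 1: current leaves = {1,6,7,10,11,12}. Remove leaf 1 (neighbor: 9).
Step 2: current leaves = {6,7,10,11,12}. Remove leaf 6 (neighbor: 8).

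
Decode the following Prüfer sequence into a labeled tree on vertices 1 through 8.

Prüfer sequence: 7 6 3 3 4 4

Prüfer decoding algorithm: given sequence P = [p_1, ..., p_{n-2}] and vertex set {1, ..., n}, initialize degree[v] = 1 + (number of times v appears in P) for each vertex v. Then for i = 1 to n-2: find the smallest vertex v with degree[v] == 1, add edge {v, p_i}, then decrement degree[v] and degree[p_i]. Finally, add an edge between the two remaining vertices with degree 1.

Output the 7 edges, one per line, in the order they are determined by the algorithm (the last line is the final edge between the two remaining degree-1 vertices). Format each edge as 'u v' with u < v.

Initial degrees: {1:1, 2:1, 3:3, 4:3, 5:1, 6:2, 7:2, 8:1}
Step 1: smallest deg-1 vertex = 1, p_1 = 7. Add edge {1,7}. Now deg[1]=0, deg[7]=1.
Step 2: smallest deg-1 vertex = 2, p_2 = 6. Add edge {2,6}. Now deg[2]=0, deg[6]=1.
Step 3: smallest deg-1 vertex = 5, p_3 = 3. Add edge {3,5}. Now deg[5]=0, deg[3]=2.
Step 4: smallest deg-1 vertex = 6, p_4 = 3. Add edge {3,6}. Now deg[6]=0, deg[3]=1.
Step 5: smallest deg-1 vertex = 3, p_5 = 4. Add edge {3,4}. Now deg[3]=0, deg[4]=2.
Step 6: smallest deg-1 vertex = 7, p_6 = 4. Add edge {4,7}. Now deg[7]=0, deg[4]=1.
Final: two remaining deg-1 vertices are 4, 8. Add edge {4,8}.

Answer: 1 7
2 6
3 5
3 6
3 4
4 7
4 8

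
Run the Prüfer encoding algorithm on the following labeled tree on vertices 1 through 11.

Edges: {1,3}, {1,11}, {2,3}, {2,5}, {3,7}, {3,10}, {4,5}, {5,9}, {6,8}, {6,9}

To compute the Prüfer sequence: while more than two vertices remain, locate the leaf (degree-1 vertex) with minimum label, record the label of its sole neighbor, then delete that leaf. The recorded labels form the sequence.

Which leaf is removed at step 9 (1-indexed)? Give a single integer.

Step 1: current leaves = {4,7,8,10,11}. Remove leaf 4 (neighbor: 5).
Step 2: current leaves = {7,8,10,11}. Remove leaf 7 (neighbor: 3).
Step 3: current leaves = {8,10,11}. Remove leaf 8 (neighbor: 6).
Step 4: current leaves = {6,10,11}. Remove leaf 6 (neighbor: 9).
Step 5: current leaves = {9,10,11}. Remove leaf 9 (neighbor: 5).
Step 6: current leaves = {5,10,11}. Remove leaf 5 (neighbor: 2).
Step 7: current leaves = {2,10,11}. Remove leaf 2 (neighbor: 3).
Step 8: current leaves = {10,11}. Remove leaf 10 (neighbor: 3).
Step 9: current leaves = {3,11}. Remove leaf 3 (neighbor: 1).

Answer: 3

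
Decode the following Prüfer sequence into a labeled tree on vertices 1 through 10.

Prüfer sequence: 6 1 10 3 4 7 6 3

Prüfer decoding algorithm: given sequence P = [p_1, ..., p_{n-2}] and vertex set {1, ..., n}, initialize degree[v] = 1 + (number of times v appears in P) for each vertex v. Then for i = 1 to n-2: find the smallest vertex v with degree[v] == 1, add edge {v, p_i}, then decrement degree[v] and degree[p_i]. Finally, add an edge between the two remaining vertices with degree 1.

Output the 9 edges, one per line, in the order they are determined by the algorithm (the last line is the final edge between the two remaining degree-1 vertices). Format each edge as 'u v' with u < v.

Initial degrees: {1:2, 2:1, 3:3, 4:2, 5:1, 6:3, 7:2, 8:1, 9:1, 10:2}
Step 1: smallest deg-1 vertex = 2, p_1 = 6. Add edge {2,6}. Now deg[2]=0, deg[6]=2.
Step 2: smallest deg-1 vertex = 5, p_2 = 1. Add edge {1,5}. Now deg[5]=0, deg[1]=1.
Step 3: smallest deg-1 vertex = 1, p_3 = 10. Add edge {1,10}. Now deg[1]=0, deg[10]=1.
Step 4: smallest deg-1 vertex = 8, p_4 = 3. Add edge {3,8}. Now deg[8]=0, deg[3]=2.
Step 5: smallest deg-1 vertex = 9, p_5 = 4. Add edge {4,9}. Now deg[9]=0, deg[4]=1.
Step 6: smallest deg-1 vertex = 4, p_6 = 7. Add edge {4,7}. Now deg[4]=0, deg[7]=1.
Step 7: smallest deg-1 vertex = 7, p_7 = 6. Add edge {6,7}. Now deg[7]=0, deg[6]=1.
Step 8: smallest deg-1 vertex = 6, p_8 = 3. Add edge {3,6}. Now deg[6]=0, deg[3]=1.
Final: two remaining deg-1 vertices are 3, 10. Add edge {3,10}.

Answer: 2 6
1 5
1 10
3 8
4 9
4 7
6 7
3 6
3 10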